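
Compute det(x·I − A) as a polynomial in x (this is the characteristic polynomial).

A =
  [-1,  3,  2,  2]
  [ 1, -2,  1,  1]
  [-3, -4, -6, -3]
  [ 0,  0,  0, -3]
x^4 + 12*x^3 + 54*x^2 + 108*x + 81

Expanding det(x·I − A) (e.g. by cofactor expansion or by noting that A is similar to its Jordan form J, which has the same characteristic polynomial as A) gives
  χ_A(x) = x^4 + 12*x^3 + 54*x^2 + 108*x + 81
which factors as (x + 3)^4. The eigenvalues (with algebraic multiplicities) are λ = -3 with multiplicity 4.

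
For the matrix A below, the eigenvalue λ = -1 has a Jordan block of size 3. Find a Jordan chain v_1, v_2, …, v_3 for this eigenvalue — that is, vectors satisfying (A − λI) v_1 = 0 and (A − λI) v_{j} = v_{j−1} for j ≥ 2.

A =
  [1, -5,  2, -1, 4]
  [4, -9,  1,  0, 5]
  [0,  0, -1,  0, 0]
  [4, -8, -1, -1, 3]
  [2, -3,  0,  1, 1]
A Jordan chain for λ = -1 of length 3:
v_1 = (2, 1, 0, -1, 0)ᵀ
v_2 = (-1, 0, 0, 0, 1)ᵀ
v_3 = (2, 1, 0, 0, 0)ᵀ

Let N = A − (-1)·I. We want v_3 with N^3 v_3 = 0 but N^2 v_3 ≠ 0; then v_{j-1} := N · v_j for j = 3, …, 2.

Pick v_3 = (2, 1, 0, 0, 0)ᵀ.
Then v_2 = N · v_3 = (-1, 0, 0, 0, 1)ᵀ.
Then v_1 = N · v_2 = (2, 1, 0, -1, 0)ᵀ.

Sanity check: (A − (-1)·I) v_1 = (0, 0, 0, 0, 0)ᵀ = 0. ✓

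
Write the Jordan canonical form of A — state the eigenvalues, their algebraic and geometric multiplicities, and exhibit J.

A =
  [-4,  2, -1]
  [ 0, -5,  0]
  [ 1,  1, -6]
J_3(-5)

The characteristic polynomial is
  det(x·I − A) = x^3 + 15*x^2 + 75*x + 125 = (x + 5)^3

Eigenvalues and multiplicities (the geometric multiplicity of λ is n − rank(A − λI), which equals the number of Jordan blocks for λ):
  λ = -5: algebraic multiplicity = 3, geometric multiplicity = 1

Determining the block sizes for each eigenvalue:
  λ = -5: one block (gm = 1), so the single block has size am = 3 → block sizes [3]

Assembling the blocks gives a Jordan form
J =
  [-5,  1,  0]
  [ 0, -5,  1]
  [ 0,  0, -5]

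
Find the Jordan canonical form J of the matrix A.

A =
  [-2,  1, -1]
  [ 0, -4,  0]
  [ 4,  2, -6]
J_2(-4) ⊕ J_1(-4)

The characteristic polynomial is
  det(x·I − A) = x^3 + 12*x^2 + 48*x + 64 = (x + 4)^3

Eigenvalues and multiplicities (the geometric multiplicity of λ is n − rank(A − λI), which equals the number of Jordan blocks for λ):
  λ = -4: algebraic multiplicity = 3, geometric multiplicity = 2

Determining the block sizes for each eigenvalue:
  λ = -4: 2 blocks summing to 3 forces exactly one block of size 2 and the rest size 1 → block sizes [2, 1]

Assembling the blocks gives a Jordan form
J =
  [-4,  1,  0]
  [ 0, -4,  0]
  [ 0,  0, -4]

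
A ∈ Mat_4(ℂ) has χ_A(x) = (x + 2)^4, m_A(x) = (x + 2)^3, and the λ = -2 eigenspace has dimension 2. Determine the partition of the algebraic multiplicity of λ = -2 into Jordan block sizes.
Block sizes for λ = -2: [3, 1]

Step 1 — from the characteristic polynomial, algebraic multiplicity of λ = -2 is 4. From dim ker(A − (-2)·I) = 2, there are exactly 2 Jordan blocks for λ = -2.
Step 2 — from the minimal polynomial, the factor (x + 2)^3 tells us the largest block for λ = -2 has size 3.
Step 3 — with total size 4, 2 blocks, and largest block 3, the block sizes (in nonincreasing order) are [3, 1].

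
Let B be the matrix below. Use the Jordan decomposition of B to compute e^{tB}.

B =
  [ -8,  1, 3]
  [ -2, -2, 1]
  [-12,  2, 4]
e^{tB} =
  [-t^2*exp(-2*t) - 6*t*exp(-2*t) + exp(-2*t), t*exp(-2*t), t^2*exp(-2*t)/2 + 3*t*exp(-2*t)]
  [-2*t*exp(-2*t), exp(-2*t), t*exp(-2*t)]
  [-2*t^2*exp(-2*t) - 12*t*exp(-2*t), 2*t*exp(-2*t), t^2*exp(-2*t) + 6*t*exp(-2*t) + exp(-2*t)]

Strategy: write B = P · J · P⁻¹ where J is a Jordan canonical form, so e^{tB} = P · e^{tJ} · P⁻¹, and e^{tJ} can be computed block-by-block.

B has Jordan form
J =
  [-2,  1,  0]
  [ 0, -2,  1]
  [ 0,  0, -2]
(up to reordering of blocks).

Per-block formulas:
  For a 3×3 Jordan block J_3(-2): exp(t · J_3(-2)) = e^(-2t)·(I + t·N + (t^2/2)·N^2), where N is the 3×3 nilpotent shift.

After assembling e^{tJ} and conjugating by P, we get:

e^{tB} =
  [-t^2*exp(-2*t) - 6*t*exp(-2*t) + exp(-2*t), t*exp(-2*t), t^2*exp(-2*t)/2 + 3*t*exp(-2*t)]
  [-2*t*exp(-2*t), exp(-2*t), t*exp(-2*t)]
  [-2*t^2*exp(-2*t) - 12*t*exp(-2*t), 2*t*exp(-2*t), t^2*exp(-2*t) + 6*t*exp(-2*t) + exp(-2*t)]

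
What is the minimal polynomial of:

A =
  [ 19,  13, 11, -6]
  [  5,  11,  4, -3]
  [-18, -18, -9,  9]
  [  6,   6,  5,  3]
x^2 - 12*x + 36

The characteristic polynomial is χ_A(x) = (x - 6)^4, so the eigenvalues are known. The minimal polynomial is
  m_A(x) = Π_λ (x − λ)^{k_λ}
where k_λ is the size of the *largest* Jordan block for λ (equivalently, the smallest k with (A − λI)^k v = 0 for every generalised eigenvector v of λ).

  λ = 6: largest Jordan block has size 2, contributing (x − 6)^2

So m_A(x) = (x - 6)^2 = x^2 - 12*x + 36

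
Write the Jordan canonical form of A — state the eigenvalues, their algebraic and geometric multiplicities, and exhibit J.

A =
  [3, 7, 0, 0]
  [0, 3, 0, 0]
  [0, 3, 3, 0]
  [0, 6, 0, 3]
J_2(3) ⊕ J_1(3) ⊕ J_1(3)

The characteristic polynomial is
  det(x·I − A) = x^4 - 12*x^3 + 54*x^2 - 108*x + 81 = (x - 3)^4

Eigenvalues and multiplicities (the geometric multiplicity of λ is n − rank(A − λI), which equals the number of Jordan blocks for λ):
  λ = 3: algebraic multiplicity = 4, geometric multiplicity = 3

Determining the block sizes for each eigenvalue:
  λ = 3: 3 blocks summing to 4 forces exactly one block of size 2 and the rest size 1 → block sizes [2, 1, 1]

Assembling the blocks gives a Jordan form
J =
  [3, 1, 0, 0]
  [0, 3, 0, 0]
  [0, 0, 3, 0]
  [0, 0, 0, 3]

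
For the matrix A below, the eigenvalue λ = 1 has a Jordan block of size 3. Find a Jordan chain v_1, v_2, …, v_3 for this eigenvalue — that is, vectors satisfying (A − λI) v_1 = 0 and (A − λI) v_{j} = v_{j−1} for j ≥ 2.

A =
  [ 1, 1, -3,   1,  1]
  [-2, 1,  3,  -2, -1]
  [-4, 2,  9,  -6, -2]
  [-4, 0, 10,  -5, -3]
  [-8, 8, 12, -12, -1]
A Jordan chain for λ = 1 of length 3:
v_1 = (-2, 4, 4, 8, 0)ᵀ
v_2 = (0, -2, -4, -4, -8)ᵀ
v_3 = (1, 0, 0, 0, 0)ᵀ

Let N = A − (1)·I. We want v_3 with N^3 v_3 = 0 but N^2 v_3 ≠ 0; then v_{j-1} := N · v_j for j = 3, …, 2.

Pick v_3 = (1, 0, 0, 0, 0)ᵀ.
Then v_2 = N · v_3 = (0, -2, -4, -4, -8)ᵀ.
Then v_1 = N · v_2 = (-2, 4, 4, 8, 0)ᵀ.

Sanity check: (A − (1)·I) v_1 = (0, 0, 0, 0, 0)ᵀ = 0. ✓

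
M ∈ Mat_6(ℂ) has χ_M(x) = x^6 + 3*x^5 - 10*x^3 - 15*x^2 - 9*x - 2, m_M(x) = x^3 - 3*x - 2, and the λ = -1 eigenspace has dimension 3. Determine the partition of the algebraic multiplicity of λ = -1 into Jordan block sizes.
Block sizes for λ = -1: [2, 2, 1]

Step 1 — from the characteristic polynomial, algebraic multiplicity of λ = -1 is 5. From dim ker(M − (-1)·I) = 3, there are exactly 3 Jordan blocks for λ = -1.
Step 2 — from the minimal polynomial, the factor (x + 1)^2 tells us the largest block for λ = -1 has size 2.
Step 3 — with total size 5, 3 blocks, and largest block 2, the block sizes (in nonincreasing order) are [2, 2, 1].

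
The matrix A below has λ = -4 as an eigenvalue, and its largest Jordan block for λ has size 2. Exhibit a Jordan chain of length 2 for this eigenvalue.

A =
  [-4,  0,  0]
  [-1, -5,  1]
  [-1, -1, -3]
A Jordan chain for λ = -4 of length 2:
v_1 = (0, -1, -1)ᵀ
v_2 = (1, 0, 0)ᵀ

Let N = A − (-4)·I. We want v_2 with N^2 v_2 = 0 but N^1 v_2 ≠ 0; then v_{j-1} := N · v_j for j = 2, …, 2.

Pick v_2 = (1, 0, 0)ᵀ.
Then v_1 = N · v_2 = (0, -1, -1)ᵀ.

Sanity check: (A − (-4)·I) v_1 = (0, 0, 0)ᵀ = 0. ✓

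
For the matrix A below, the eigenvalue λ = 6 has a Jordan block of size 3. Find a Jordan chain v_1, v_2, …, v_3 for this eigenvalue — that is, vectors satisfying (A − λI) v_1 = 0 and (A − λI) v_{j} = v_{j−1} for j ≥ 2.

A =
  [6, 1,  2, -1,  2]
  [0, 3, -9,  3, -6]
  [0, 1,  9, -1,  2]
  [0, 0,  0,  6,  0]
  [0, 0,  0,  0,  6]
A Jordan chain for λ = 6 of length 3:
v_1 = (-1, 0, 0, 0, 0)ᵀ
v_2 = (1, -3, 1, 0, 0)ᵀ
v_3 = (0, 1, 0, 0, 0)ᵀ

Let N = A − (6)·I. We want v_3 with N^3 v_3 = 0 but N^2 v_3 ≠ 0; then v_{j-1} := N · v_j for j = 3, …, 2.

Pick v_3 = (0, 1, 0, 0, 0)ᵀ.
Then v_2 = N · v_3 = (1, -3, 1, 0, 0)ᵀ.
Then v_1 = N · v_2 = (-1, 0, 0, 0, 0)ᵀ.

Sanity check: (A − (6)·I) v_1 = (0, 0, 0, 0, 0)ᵀ = 0. ✓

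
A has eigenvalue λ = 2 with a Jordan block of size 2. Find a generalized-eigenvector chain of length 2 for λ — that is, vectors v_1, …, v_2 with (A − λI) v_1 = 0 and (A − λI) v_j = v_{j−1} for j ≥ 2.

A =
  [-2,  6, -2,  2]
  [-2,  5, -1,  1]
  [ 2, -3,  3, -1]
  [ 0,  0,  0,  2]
A Jordan chain for λ = 2 of length 2:
v_1 = (-4, -2, 2, 0)ᵀ
v_2 = (1, 0, 0, 0)ᵀ

Let N = A − (2)·I. We want v_2 with N^2 v_2 = 0 but N^1 v_2 ≠ 0; then v_{j-1} := N · v_j for j = 2, …, 2.

Pick v_2 = (1, 0, 0, 0)ᵀ.
Then v_1 = N · v_2 = (-4, -2, 2, 0)ᵀ.

Sanity check: (A − (2)·I) v_1 = (0, 0, 0, 0)ᵀ = 0. ✓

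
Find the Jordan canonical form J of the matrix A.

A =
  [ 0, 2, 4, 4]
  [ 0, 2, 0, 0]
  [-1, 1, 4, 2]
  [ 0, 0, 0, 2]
J_2(2) ⊕ J_1(2) ⊕ J_1(2)

The characteristic polynomial is
  det(x·I − A) = x^4 - 8*x^3 + 24*x^2 - 32*x + 16 = (x - 2)^4

Eigenvalues and multiplicities (the geometric multiplicity of λ is n − rank(A − λI), which equals the number of Jordan blocks for λ):
  λ = 2: algebraic multiplicity = 4, geometric multiplicity = 3

Determining the block sizes for each eigenvalue:
  λ = 2: 3 blocks summing to 4 forces exactly one block of size 2 and the rest size 1 → block sizes [2, 1, 1]

Assembling the blocks gives a Jordan form
J =
  [2, 1, 0, 0]
  [0, 2, 0, 0]
  [0, 0, 2, 0]
  [0, 0, 0, 2]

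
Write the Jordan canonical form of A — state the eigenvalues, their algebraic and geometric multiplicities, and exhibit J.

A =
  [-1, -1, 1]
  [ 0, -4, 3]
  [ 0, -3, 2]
J_2(-1) ⊕ J_1(-1)

The characteristic polynomial is
  det(x·I − A) = x^3 + 3*x^2 + 3*x + 1 = (x + 1)^3

Eigenvalues and multiplicities (the geometric multiplicity of λ is n − rank(A − λI), which equals the number of Jordan blocks for λ):
  λ = -1: algebraic multiplicity = 3, geometric multiplicity = 2

Determining the block sizes for each eigenvalue:
  λ = -1: 2 blocks summing to 3 forces exactly one block of size 2 and the rest size 1 → block sizes [2, 1]

Assembling the blocks gives a Jordan form
J =
  [-1,  1,  0]
  [ 0, -1,  0]
  [ 0,  0, -1]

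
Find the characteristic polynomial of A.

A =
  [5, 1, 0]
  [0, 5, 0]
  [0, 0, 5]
x^3 - 15*x^2 + 75*x - 125

Expanding det(x·I − A) (e.g. by cofactor expansion or by noting that A is similar to its Jordan form J, which has the same characteristic polynomial as A) gives
  χ_A(x) = x^3 - 15*x^2 + 75*x - 125
which factors as (x - 5)^3. The eigenvalues (with algebraic multiplicities) are λ = 5 with multiplicity 3.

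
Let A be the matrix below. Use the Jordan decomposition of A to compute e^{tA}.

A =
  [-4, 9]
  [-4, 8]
e^{tA} =
  [-6*t*exp(2*t) + exp(2*t), 9*t*exp(2*t)]
  [-4*t*exp(2*t), 6*t*exp(2*t) + exp(2*t)]

Strategy: write A = P · J · P⁻¹ where J is a Jordan canonical form, so e^{tA} = P · e^{tJ} · P⁻¹, and e^{tJ} can be computed block-by-block.

A has Jordan form
J =
  [2, 1]
  [0, 2]
(up to reordering of blocks).

Per-block formulas:
  For a 2×2 Jordan block J_2(2): exp(t · J_2(2)) = e^(2t)·(I + t·N), where N is the 2×2 nilpotent shift.

After assembling e^{tJ} and conjugating by P, we get:

e^{tA} =
  [-6*t*exp(2*t) + exp(2*t), 9*t*exp(2*t)]
  [-4*t*exp(2*t), 6*t*exp(2*t) + exp(2*t)]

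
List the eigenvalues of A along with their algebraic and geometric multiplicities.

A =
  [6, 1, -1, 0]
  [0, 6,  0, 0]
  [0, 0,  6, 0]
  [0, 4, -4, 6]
λ = 6: alg = 4, geom = 3

Step 1 — factor the characteristic polynomial to read off the algebraic multiplicities:
  χ_A(x) = (x - 6)^4

Step 2 — compute geometric multiplicities via the rank-nullity identity g(λ) = n − rank(A − λI):
  rank(A − (6)·I) = 1, so dim ker(A − (6)·I) = n − 1 = 3

Summary:
  λ = 6: algebraic multiplicity = 4, geometric multiplicity = 3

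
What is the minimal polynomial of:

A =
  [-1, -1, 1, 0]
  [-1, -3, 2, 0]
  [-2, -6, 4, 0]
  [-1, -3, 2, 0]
x^3

The characteristic polynomial is χ_A(x) = x^4, so the eigenvalues are known. The minimal polynomial is
  m_A(x) = Π_λ (x − λ)^{k_λ}
where k_λ is the size of the *largest* Jordan block for λ (equivalently, the smallest k with (A − λI)^k v = 0 for every generalised eigenvector v of λ).

  λ = 0: largest Jordan block has size 3, contributing (x − 0)^3

So m_A(x) = x^3 = x^3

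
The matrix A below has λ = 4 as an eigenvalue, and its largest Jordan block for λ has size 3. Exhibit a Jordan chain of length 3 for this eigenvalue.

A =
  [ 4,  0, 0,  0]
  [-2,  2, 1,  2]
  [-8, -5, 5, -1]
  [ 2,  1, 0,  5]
A Jordan chain for λ = 4 of length 3:
v_1 = (0, 1, 4, -1)ᵀ
v_2 = (0, -2, -5, 1)ᵀ
v_3 = (0, 1, 0, 0)ᵀ

Let N = A − (4)·I. We want v_3 with N^3 v_3 = 0 but N^2 v_3 ≠ 0; then v_{j-1} := N · v_j for j = 3, …, 2.

Pick v_3 = (0, 1, 0, 0)ᵀ.
Then v_2 = N · v_3 = (0, -2, -5, 1)ᵀ.
Then v_1 = N · v_2 = (0, 1, 4, -1)ᵀ.

Sanity check: (A − (4)·I) v_1 = (0, 0, 0, 0)ᵀ = 0. ✓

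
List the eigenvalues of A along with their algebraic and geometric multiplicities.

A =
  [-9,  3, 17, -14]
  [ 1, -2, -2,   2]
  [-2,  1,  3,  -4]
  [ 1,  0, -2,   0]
λ = -2: alg = 4, geom = 2

Step 1 — factor the characteristic polynomial to read off the algebraic multiplicities:
  χ_A(x) = (x + 2)^4

Step 2 — compute geometric multiplicities via the rank-nullity identity g(λ) = n − rank(A − λI):
  rank(A − (-2)·I) = 2, so dim ker(A − (-2)·I) = n − 2 = 2

Summary:
  λ = -2: algebraic multiplicity = 4, geometric multiplicity = 2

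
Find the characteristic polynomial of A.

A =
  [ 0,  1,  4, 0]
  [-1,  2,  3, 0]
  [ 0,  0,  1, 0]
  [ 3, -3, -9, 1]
x^4 - 4*x^3 + 6*x^2 - 4*x + 1

Expanding det(x·I − A) (e.g. by cofactor expansion or by noting that A is similar to its Jordan form J, which has the same characteristic polynomial as A) gives
  χ_A(x) = x^4 - 4*x^3 + 6*x^2 - 4*x + 1
which factors as (x - 1)^4. The eigenvalues (with algebraic multiplicities) are λ = 1 with multiplicity 4.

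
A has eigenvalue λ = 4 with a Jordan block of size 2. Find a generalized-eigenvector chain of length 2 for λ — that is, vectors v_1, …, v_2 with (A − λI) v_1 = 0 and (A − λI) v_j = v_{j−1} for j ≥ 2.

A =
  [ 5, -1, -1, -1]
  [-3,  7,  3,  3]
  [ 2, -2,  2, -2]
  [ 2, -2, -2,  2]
A Jordan chain for λ = 4 of length 2:
v_1 = (1, -3, 2, 2)ᵀ
v_2 = (1, 0, 0, 0)ᵀ

Let N = A − (4)·I. We want v_2 with N^2 v_2 = 0 but N^1 v_2 ≠ 0; then v_{j-1} := N · v_j for j = 2, …, 2.

Pick v_2 = (1, 0, 0, 0)ᵀ.
Then v_1 = N · v_2 = (1, -3, 2, 2)ᵀ.

Sanity check: (A − (4)·I) v_1 = (0, 0, 0, 0)ᵀ = 0. ✓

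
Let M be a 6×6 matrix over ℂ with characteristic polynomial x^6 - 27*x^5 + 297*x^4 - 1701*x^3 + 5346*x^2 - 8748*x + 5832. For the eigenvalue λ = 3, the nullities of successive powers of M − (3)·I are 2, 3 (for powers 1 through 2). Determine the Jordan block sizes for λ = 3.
Block sizes for λ = 3: [2, 1]

From the dimensions of kernels of powers, the number of Jordan blocks of size at least j is d_j − d_{j−1} where d_j = dim ker(N^j) (with d_0 = 0). Computing the differences gives [2, 1].
The number of blocks of size exactly k is (#blocks of size ≥ k) − (#blocks of size ≥ k + 1), so the partition is: 1 block(s) of size 1, 1 block(s) of size 2.
In nonincreasing order the block sizes are [2, 1].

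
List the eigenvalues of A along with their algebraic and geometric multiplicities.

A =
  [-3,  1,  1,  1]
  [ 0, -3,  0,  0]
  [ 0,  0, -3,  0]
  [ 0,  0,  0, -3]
λ = -3: alg = 4, geom = 3

Step 1 — factor the characteristic polynomial to read off the algebraic multiplicities:
  χ_A(x) = (x + 3)^4

Step 2 — compute geometric multiplicities via the rank-nullity identity g(λ) = n − rank(A − λI):
  rank(A − (-3)·I) = 1, so dim ker(A − (-3)·I) = n − 1 = 3

Summary:
  λ = -3: algebraic multiplicity = 4, geometric multiplicity = 3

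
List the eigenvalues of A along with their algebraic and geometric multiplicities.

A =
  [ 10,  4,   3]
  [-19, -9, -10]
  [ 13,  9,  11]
λ = 4: alg = 3, geom = 1

Step 1 — factor the characteristic polynomial to read off the algebraic multiplicities:
  χ_A(x) = (x - 4)^3

Step 2 — compute geometric multiplicities via the rank-nullity identity g(λ) = n − rank(A − λI):
  rank(A − (4)·I) = 2, so dim ker(A − (4)·I) = n − 2 = 1

Summary:
  λ = 4: algebraic multiplicity = 3, geometric multiplicity = 1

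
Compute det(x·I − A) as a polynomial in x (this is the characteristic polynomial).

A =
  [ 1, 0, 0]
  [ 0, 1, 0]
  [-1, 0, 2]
x^3 - 4*x^2 + 5*x - 2

Expanding det(x·I − A) (e.g. by cofactor expansion or by noting that A is similar to its Jordan form J, which has the same characteristic polynomial as A) gives
  χ_A(x) = x^3 - 4*x^2 + 5*x - 2
which factors as (x - 2)*(x - 1)^2. The eigenvalues (with algebraic multiplicities) are λ = 1 with multiplicity 2, λ = 2 with multiplicity 1.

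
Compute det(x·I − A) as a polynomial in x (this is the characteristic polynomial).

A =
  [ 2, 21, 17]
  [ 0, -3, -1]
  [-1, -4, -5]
x^3 + 6*x^2 + 12*x + 8

Expanding det(x·I − A) (e.g. by cofactor expansion or by noting that A is similar to its Jordan form J, which has the same characteristic polynomial as A) gives
  χ_A(x) = x^3 + 6*x^2 + 12*x + 8
which factors as (x + 2)^3. The eigenvalues (with algebraic multiplicities) are λ = -2 with multiplicity 3.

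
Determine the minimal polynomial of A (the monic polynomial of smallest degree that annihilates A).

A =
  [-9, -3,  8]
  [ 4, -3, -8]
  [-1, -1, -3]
x^3 + 15*x^2 + 75*x + 125

The characteristic polynomial is χ_A(x) = (x + 5)^3, so the eigenvalues are known. The minimal polynomial is
  m_A(x) = Π_λ (x − λ)^{k_λ}
where k_λ is the size of the *largest* Jordan block for λ (equivalently, the smallest k with (A − λI)^k v = 0 for every generalised eigenvector v of λ).

  λ = -5: largest Jordan block has size 3, contributing (x + 5)^3

So m_A(x) = (x + 5)^3 = x^3 + 15*x^2 + 75*x + 125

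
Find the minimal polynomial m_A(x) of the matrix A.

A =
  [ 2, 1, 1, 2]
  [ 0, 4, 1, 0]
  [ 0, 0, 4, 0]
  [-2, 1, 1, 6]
x^3 - 12*x^2 + 48*x - 64

The characteristic polynomial is χ_A(x) = (x - 4)^4, so the eigenvalues are known. The minimal polynomial is
  m_A(x) = Π_λ (x − λ)^{k_λ}
where k_λ is the size of the *largest* Jordan block for λ (equivalently, the smallest k with (A − λI)^k v = 0 for every generalised eigenvector v of λ).

  λ = 4: largest Jordan block has size 3, contributing (x − 4)^3

So m_A(x) = (x - 4)^3 = x^3 - 12*x^2 + 48*x - 64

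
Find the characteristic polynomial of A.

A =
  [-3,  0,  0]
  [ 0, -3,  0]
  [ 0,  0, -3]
x^3 + 9*x^2 + 27*x + 27

Expanding det(x·I − A) (e.g. by cofactor expansion or by noting that A is similar to its Jordan form J, which has the same characteristic polynomial as A) gives
  χ_A(x) = x^3 + 9*x^2 + 27*x + 27
which factors as (x + 3)^3. The eigenvalues (with algebraic multiplicities) are λ = -3 with multiplicity 3.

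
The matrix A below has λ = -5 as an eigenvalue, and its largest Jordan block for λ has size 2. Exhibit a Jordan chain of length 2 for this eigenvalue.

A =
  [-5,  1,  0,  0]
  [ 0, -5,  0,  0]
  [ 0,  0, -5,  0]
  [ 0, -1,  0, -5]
A Jordan chain for λ = -5 of length 2:
v_1 = (1, 0, 0, -1)ᵀ
v_2 = (0, 1, 0, 0)ᵀ

Let N = A − (-5)·I. We want v_2 with N^2 v_2 = 0 but N^1 v_2 ≠ 0; then v_{j-1} := N · v_j for j = 2, …, 2.

Pick v_2 = (0, 1, 0, 0)ᵀ.
Then v_1 = N · v_2 = (1, 0, 0, -1)ᵀ.

Sanity check: (A − (-5)·I) v_1 = (0, 0, 0, 0)ᵀ = 0. ✓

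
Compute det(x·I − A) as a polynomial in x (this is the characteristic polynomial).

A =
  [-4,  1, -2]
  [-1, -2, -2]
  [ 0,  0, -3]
x^3 + 9*x^2 + 27*x + 27

Expanding det(x·I − A) (e.g. by cofactor expansion or by noting that A is similar to its Jordan form J, which has the same characteristic polynomial as A) gives
  χ_A(x) = x^3 + 9*x^2 + 27*x + 27
which factors as (x + 3)^3. The eigenvalues (with algebraic multiplicities) are λ = -3 with multiplicity 3.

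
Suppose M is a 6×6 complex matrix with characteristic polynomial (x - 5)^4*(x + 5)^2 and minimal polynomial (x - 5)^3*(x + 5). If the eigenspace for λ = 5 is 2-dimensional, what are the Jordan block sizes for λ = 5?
Block sizes for λ = 5: [3, 1]

Step 1 — from the characteristic polynomial, algebraic multiplicity of λ = 5 is 4. From dim ker(M − (5)·I) = 2, there are exactly 2 Jordan blocks for λ = 5.
Step 2 — from the minimal polynomial, the factor (x − 5)^3 tells us the largest block for λ = 5 has size 3.
Step 3 — with total size 4, 2 blocks, and largest block 3, the block sizes (in nonincreasing order) are [3, 1].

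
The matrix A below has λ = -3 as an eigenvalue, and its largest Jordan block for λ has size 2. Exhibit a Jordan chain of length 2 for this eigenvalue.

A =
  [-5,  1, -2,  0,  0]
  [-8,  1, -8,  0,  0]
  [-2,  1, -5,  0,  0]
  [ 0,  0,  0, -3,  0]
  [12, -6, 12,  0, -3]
A Jordan chain for λ = -3 of length 2:
v_1 = (-2, -8, -2, 0, 12)ᵀ
v_2 = (1, 0, 0, 0, 0)ᵀ

Let N = A − (-3)·I. We want v_2 with N^2 v_2 = 0 but N^1 v_2 ≠ 0; then v_{j-1} := N · v_j for j = 2, …, 2.

Pick v_2 = (1, 0, 0, 0, 0)ᵀ.
Then v_1 = N · v_2 = (-2, -8, -2, 0, 12)ᵀ.

Sanity check: (A − (-3)·I) v_1 = (0, 0, 0, 0, 0)ᵀ = 0. ✓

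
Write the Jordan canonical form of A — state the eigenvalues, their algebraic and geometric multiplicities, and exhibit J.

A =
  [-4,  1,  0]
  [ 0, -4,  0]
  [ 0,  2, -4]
J_2(-4) ⊕ J_1(-4)

The characteristic polynomial is
  det(x·I − A) = x^3 + 12*x^2 + 48*x + 64 = (x + 4)^3

Eigenvalues and multiplicities (the geometric multiplicity of λ is n − rank(A − λI), which equals the number of Jordan blocks for λ):
  λ = -4: algebraic multiplicity = 3, geometric multiplicity = 2

Determining the block sizes for each eigenvalue:
  λ = -4: 2 blocks summing to 3 forces exactly one block of size 2 and the rest size 1 → block sizes [2, 1]

Assembling the blocks gives a Jordan form
J =
  [-4,  1,  0]
  [ 0, -4,  0]
  [ 0,  0, -4]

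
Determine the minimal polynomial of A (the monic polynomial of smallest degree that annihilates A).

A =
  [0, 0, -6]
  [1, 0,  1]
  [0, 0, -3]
x^3 + 3*x^2

The characteristic polynomial is χ_A(x) = x^2*(x + 3), so the eigenvalues are known. The minimal polynomial is
  m_A(x) = Π_λ (x − λ)^{k_λ}
where k_λ is the size of the *largest* Jordan block for λ (equivalently, the smallest k with (A − λI)^k v = 0 for every generalised eigenvector v of λ).

  λ = -3: largest Jordan block has size 1, contributing (x + 3)
  λ = 0: largest Jordan block has size 2, contributing (x − 0)^2

So m_A(x) = x^2*(x + 3) = x^3 + 3*x^2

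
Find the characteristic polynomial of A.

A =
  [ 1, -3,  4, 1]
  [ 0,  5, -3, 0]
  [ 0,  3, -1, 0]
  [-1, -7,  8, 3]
x^4 - 8*x^3 + 24*x^2 - 32*x + 16

Expanding det(x·I − A) (e.g. by cofactor expansion or by noting that A is similar to its Jordan form J, which has the same characteristic polynomial as A) gives
  χ_A(x) = x^4 - 8*x^3 + 24*x^2 - 32*x + 16
which factors as (x - 2)^4. The eigenvalues (with algebraic multiplicities) are λ = 2 with multiplicity 4.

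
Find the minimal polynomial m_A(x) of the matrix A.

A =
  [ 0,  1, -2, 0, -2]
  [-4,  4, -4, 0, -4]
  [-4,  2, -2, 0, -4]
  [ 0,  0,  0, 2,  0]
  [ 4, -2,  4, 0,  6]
x^2 - 4*x + 4

The characteristic polynomial is χ_A(x) = (x - 2)^5, so the eigenvalues are known. The minimal polynomial is
  m_A(x) = Π_λ (x − λ)^{k_λ}
where k_λ is the size of the *largest* Jordan block for λ (equivalently, the smallest k with (A − λI)^k v = 0 for every generalised eigenvector v of λ).

  λ = 2: largest Jordan block has size 2, contributing (x − 2)^2

So m_A(x) = (x - 2)^2 = x^2 - 4*x + 4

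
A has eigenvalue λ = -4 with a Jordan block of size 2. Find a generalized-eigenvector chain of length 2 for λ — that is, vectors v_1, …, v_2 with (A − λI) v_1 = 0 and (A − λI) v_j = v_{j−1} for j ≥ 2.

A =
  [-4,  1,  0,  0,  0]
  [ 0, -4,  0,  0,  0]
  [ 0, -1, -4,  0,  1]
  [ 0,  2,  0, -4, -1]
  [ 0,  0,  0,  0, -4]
A Jordan chain for λ = -4 of length 2:
v_1 = (1, 0, -1, 2, 0)ᵀ
v_2 = (0, 1, 0, 0, 0)ᵀ

Let N = A − (-4)·I. We want v_2 with N^2 v_2 = 0 but N^1 v_2 ≠ 0; then v_{j-1} := N · v_j for j = 2, …, 2.

Pick v_2 = (0, 1, 0, 0, 0)ᵀ.
Then v_1 = N · v_2 = (1, 0, -1, 2, 0)ᵀ.

Sanity check: (A − (-4)·I) v_1 = (0, 0, 0, 0, 0)ᵀ = 0. ✓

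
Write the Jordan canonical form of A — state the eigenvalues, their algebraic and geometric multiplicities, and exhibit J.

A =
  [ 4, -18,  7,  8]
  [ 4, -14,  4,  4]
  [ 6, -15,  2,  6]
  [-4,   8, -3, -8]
J_3(-4) ⊕ J_1(-4)

The characteristic polynomial is
  det(x·I − A) = x^4 + 16*x^3 + 96*x^2 + 256*x + 256 = (x + 4)^4

Eigenvalues and multiplicities (the geometric multiplicity of λ is n − rank(A − λI), which equals the number of Jordan blocks for λ):
  λ = -4: algebraic multiplicity = 4, geometric multiplicity = 2

Determining the block sizes for each eigenvalue:
  λ = -4: with am = 4 and gm = 2, the partition is not yet determined (e.g. several partitions of 4 into 2 parts exist). Let N = A − (-4)·I. Computing rank(N^1) = 2, rank(N^2) = 1, rank(N^3) = 0; the number of blocks of size ≥ j is rank(N^{j−1}) − rank(N^j), giving [2, 1, 1]. So we have 1 block(s) of size 3, 1 block(s) of size 1 → block sizes [3, 1]

Assembling the blocks gives a Jordan form
J =
  [-4,  1,  0,  0]
  [ 0, -4,  1,  0]
  [ 0,  0, -4,  0]
  [ 0,  0,  0, -4]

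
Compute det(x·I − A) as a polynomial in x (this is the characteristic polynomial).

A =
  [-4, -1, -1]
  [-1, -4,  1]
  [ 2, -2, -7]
x^3 + 15*x^2 + 75*x + 125

Expanding det(x·I − A) (e.g. by cofactor expansion or by noting that A is similar to its Jordan form J, which has the same characteristic polynomial as A) gives
  χ_A(x) = x^3 + 15*x^2 + 75*x + 125
which factors as (x + 5)^3. The eigenvalues (with algebraic multiplicities) are λ = -5 with multiplicity 3.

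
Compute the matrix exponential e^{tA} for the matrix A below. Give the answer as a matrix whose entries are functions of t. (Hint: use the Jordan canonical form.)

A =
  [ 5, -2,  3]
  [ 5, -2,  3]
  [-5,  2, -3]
e^{tA} =
  [5*t + 1, -2*t, 3*t]
  [5*t, 1 - 2*t, 3*t]
  [-5*t, 2*t, 1 - 3*t]

Strategy: write A = P · J · P⁻¹ where J is a Jordan canonical form, so e^{tA} = P · e^{tJ} · P⁻¹, and e^{tJ} can be computed block-by-block.

A has Jordan form
J =
  [0, 1, 0]
  [0, 0, 0]
  [0, 0, 0]
(up to reordering of blocks).

Per-block formulas:
  For a 2×2 Jordan block J_2(0): exp(t · J_2(0)) = e^(0t)·(I + t·N), where N is the 2×2 nilpotent shift.
  For a 1×1 block at λ = 0: exp(t · [0]) = [e^(0t)].

After assembling e^{tJ} and conjugating by P, we get:

e^{tA} =
  [5*t + 1, -2*t, 3*t]
  [5*t, 1 - 2*t, 3*t]
  [-5*t, 2*t, 1 - 3*t]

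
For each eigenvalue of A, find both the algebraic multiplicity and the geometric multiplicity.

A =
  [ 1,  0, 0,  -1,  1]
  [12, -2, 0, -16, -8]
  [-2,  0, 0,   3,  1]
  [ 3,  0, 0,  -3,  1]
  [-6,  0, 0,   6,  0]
λ = -2: alg = 2, geom = 2; λ = 0: alg = 3, geom = 1

Step 1 — factor the characteristic polynomial to read off the algebraic multiplicities:
  χ_A(x) = x^3*(x + 2)^2

Step 2 — compute geometric multiplicities via the rank-nullity identity g(λ) = n − rank(A − λI):
  rank(A − (-2)·I) = 3, so dim ker(A − (-2)·I) = n − 3 = 2
  rank(A − (0)·I) = 4, so dim ker(A − (0)·I) = n − 4 = 1

Summary:
  λ = -2: algebraic multiplicity = 2, geometric multiplicity = 2
  λ = 0: algebraic multiplicity = 3, geometric multiplicity = 1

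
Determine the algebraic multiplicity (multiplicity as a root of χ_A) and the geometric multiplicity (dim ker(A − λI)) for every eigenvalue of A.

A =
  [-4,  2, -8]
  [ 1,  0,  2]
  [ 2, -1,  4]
λ = 0: alg = 3, geom = 1

Step 1 — factor the characteristic polynomial to read off the algebraic multiplicities:
  χ_A(x) = x^3

Step 2 — compute geometric multiplicities via the rank-nullity identity g(λ) = n − rank(A − λI):
  rank(A − (0)·I) = 2, so dim ker(A − (0)·I) = n − 2 = 1

Summary:
  λ = 0: algebraic multiplicity = 3, geometric multiplicity = 1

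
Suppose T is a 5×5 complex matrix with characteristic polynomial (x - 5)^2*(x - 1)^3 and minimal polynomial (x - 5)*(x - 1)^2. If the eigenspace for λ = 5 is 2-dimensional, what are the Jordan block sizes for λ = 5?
Block sizes for λ = 5: [1, 1]

Step 1 — from the characteristic polynomial, algebraic multiplicity of λ = 5 is 2. From dim ker(T − (5)·I) = 2, there are exactly 2 Jordan blocks for λ = 5.
Step 2 — from the minimal polynomial, the factor (x − 5) tells us the largest block for λ = 5 has size 1.
Step 3 — with total size 2, 2 blocks, and largest block 1, the block sizes (in nonincreasing order) are [1, 1].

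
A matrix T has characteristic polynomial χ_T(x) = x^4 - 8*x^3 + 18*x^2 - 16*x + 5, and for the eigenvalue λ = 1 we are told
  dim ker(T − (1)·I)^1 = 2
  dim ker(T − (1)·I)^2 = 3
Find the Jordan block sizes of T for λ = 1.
Block sizes for λ = 1: [2, 1]

From the dimensions of kernels of powers, the number of Jordan blocks of size at least j is d_j − d_{j−1} where d_j = dim ker(N^j) (with d_0 = 0). Computing the differences gives [2, 1].
The number of blocks of size exactly k is (#blocks of size ≥ k) − (#blocks of size ≥ k + 1), so the partition is: 1 block(s) of size 1, 1 block(s) of size 2.
In nonincreasing order the block sizes are [2, 1].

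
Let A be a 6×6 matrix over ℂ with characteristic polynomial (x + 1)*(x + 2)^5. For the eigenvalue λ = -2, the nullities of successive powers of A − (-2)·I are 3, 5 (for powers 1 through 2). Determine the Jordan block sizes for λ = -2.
Block sizes for λ = -2: [2, 2, 1]

From the dimensions of kernels of powers, the number of Jordan blocks of size at least j is d_j − d_{j−1} where d_j = dim ker(N^j) (with d_0 = 0). Computing the differences gives [3, 2].
The number of blocks of size exactly k is (#blocks of size ≥ k) − (#blocks of size ≥ k + 1), so the partition is: 1 block(s) of size 1, 2 block(s) of size 2.
In nonincreasing order the block sizes are [2, 2, 1].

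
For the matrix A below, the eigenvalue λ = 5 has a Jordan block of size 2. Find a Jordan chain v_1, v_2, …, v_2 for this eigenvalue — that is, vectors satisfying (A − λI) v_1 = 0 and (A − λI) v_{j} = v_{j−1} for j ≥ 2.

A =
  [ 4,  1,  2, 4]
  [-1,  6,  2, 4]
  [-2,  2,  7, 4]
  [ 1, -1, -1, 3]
A Jordan chain for λ = 5 of length 2:
v_1 = (-1, -1, -2, 1)ᵀ
v_2 = (1, 0, 0, 0)ᵀ

Let N = A − (5)·I. We want v_2 with N^2 v_2 = 0 but N^1 v_2 ≠ 0; then v_{j-1} := N · v_j for j = 2, …, 2.

Pick v_2 = (1, 0, 0, 0)ᵀ.
Then v_1 = N · v_2 = (-1, -1, -2, 1)ᵀ.

Sanity check: (A − (5)·I) v_1 = (0, 0, 0, 0)ᵀ = 0. ✓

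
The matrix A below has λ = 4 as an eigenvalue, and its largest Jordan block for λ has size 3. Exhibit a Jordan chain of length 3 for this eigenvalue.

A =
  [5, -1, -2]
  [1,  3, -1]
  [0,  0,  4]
A Jordan chain for λ = 4 of length 3:
v_1 = (-1, -1, 0)ᵀ
v_2 = (-2, -1, 0)ᵀ
v_3 = (0, 0, 1)ᵀ

Let N = A − (4)·I. We want v_3 with N^3 v_3 = 0 but N^2 v_3 ≠ 0; then v_{j-1} := N · v_j for j = 3, …, 2.

Pick v_3 = (0, 0, 1)ᵀ.
Then v_2 = N · v_3 = (-2, -1, 0)ᵀ.
Then v_1 = N · v_2 = (-1, -1, 0)ᵀ.

Sanity check: (A − (4)·I) v_1 = (0, 0, 0)ᵀ = 0. ✓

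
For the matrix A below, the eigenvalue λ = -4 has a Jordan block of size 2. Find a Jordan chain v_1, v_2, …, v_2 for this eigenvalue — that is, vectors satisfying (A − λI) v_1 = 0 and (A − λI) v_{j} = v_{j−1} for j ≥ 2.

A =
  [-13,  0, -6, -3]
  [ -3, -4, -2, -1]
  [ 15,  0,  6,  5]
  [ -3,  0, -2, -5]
A Jordan chain for λ = -4 of length 2:
v_1 = (-9, -3, 15, -3)ᵀ
v_2 = (1, 0, 0, 0)ᵀ

Let N = A − (-4)·I. We want v_2 with N^2 v_2 = 0 but N^1 v_2 ≠ 0; then v_{j-1} := N · v_j for j = 2, …, 2.

Pick v_2 = (1, 0, 0, 0)ᵀ.
Then v_1 = N · v_2 = (-9, -3, 15, -3)ᵀ.

Sanity check: (A − (-4)·I) v_1 = (0, 0, 0, 0)ᵀ = 0. ✓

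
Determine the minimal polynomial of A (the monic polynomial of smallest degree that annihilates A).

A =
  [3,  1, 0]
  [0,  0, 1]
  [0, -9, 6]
x^3 - 9*x^2 + 27*x - 27

The characteristic polynomial is χ_A(x) = (x - 3)^3, so the eigenvalues are known. The minimal polynomial is
  m_A(x) = Π_λ (x − λ)^{k_λ}
where k_λ is the size of the *largest* Jordan block for λ (equivalently, the smallest k with (A − λI)^k v = 0 for every generalised eigenvector v of λ).

  λ = 3: largest Jordan block has size 3, contributing (x − 3)^3

So m_A(x) = (x - 3)^3 = x^3 - 9*x^2 + 27*x - 27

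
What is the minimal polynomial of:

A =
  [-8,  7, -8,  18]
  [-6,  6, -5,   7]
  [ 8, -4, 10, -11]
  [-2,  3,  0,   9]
x^4 - 17*x^3 + 105*x^2 - 275*x + 250

The characteristic polynomial is χ_A(x) = (x - 5)^3*(x - 2), so the eigenvalues are known. The minimal polynomial is
  m_A(x) = Π_λ (x − λ)^{k_λ}
where k_λ is the size of the *largest* Jordan block for λ (equivalently, the smallest k with (A − λI)^k v = 0 for every generalised eigenvector v of λ).

  λ = 2: largest Jordan block has size 1, contributing (x − 2)
  λ = 5: largest Jordan block has size 3, contributing (x − 5)^3

So m_A(x) = (x - 5)^3*(x - 2) = x^4 - 17*x^3 + 105*x^2 - 275*x + 250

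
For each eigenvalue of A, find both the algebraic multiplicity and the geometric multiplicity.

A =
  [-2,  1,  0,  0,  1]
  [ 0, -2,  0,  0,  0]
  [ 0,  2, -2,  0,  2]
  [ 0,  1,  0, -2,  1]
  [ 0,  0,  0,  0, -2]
λ = -2: alg = 5, geom = 4

Step 1 — factor the characteristic polynomial to read off the algebraic multiplicities:
  χ_A(x) = (x + 2)^5

Step 2 — compute geometric multiplicities via the rank-nullity identity g(λ) = n − rank(A − λI):
  rank(A − (-2)·I) = 1, so dim ker(A − (-2)·I) = n − 1 = 4

Summary:
  λ = -2: algebraic multiplicity = 5, geometric multiplicity = 4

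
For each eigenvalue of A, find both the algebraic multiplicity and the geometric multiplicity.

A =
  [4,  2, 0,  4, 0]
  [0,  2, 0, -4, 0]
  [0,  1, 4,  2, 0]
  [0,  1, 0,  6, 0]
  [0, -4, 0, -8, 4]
λ = 4: alg = 5, geom = 4

Step 1 — factor the characteristic polynomial to read off the algebraic multiplicities:
  χ_A(x) = (x - 4)^5

Step 2 — compute geometric multiplicities via the rank-nullity identity g(λ) = n − rank(A − λI):
  rank(A − (4)·I) = 1, so dim ker(A − (4)·I) = n − 1 = 4

Summary:
  λ = 4: algebraic multiplicity = 5, geometric multiplicity = 4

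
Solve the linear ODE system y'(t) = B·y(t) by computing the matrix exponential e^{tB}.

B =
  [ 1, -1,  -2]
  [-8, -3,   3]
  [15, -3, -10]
e^{tB} =
  [3*t^2*exp(-4*t)/2 + 5*t*exp(-4*t) + exp(-4*t), -t*exp(-4*t), -t^2*exp(-4*t)/2 - 2*t*exp(-4*t)]
  [-3*t^2*exp(-4*t)/2 - 8*t*exp(-4*t), t*exp(-4*t) + exp(-4*t), t^2*exp(-4*t)/2 + 3*t*exp(-4*t)]
  [9*t^2*exp(-4*t)/2 + 15*t*exp(-4*t), -3*t*exp(-4*t), -3*t^2*exp(-4*t)/2 - 6*t*exp(-4*t) + exp(-4*t)]

Strategy: write B = P · J · P⁻¹ where J is a Jordan canonical form, so e^{tB} = P · e^{tJ} · P⁻¹, and e^{tJ} can be computed block-by-block.

B has Jordan form
J =
  [-4,  1,  0]
  [ 0, -4,  1]
  [ 0,  0, -4]
(up to reordering of blocks).

Per-block formulas:
  For a 3×3 Jordan block J_3(-4): exp(t · J_3(-4)) = e^(-4t)·(I + t·N + (t^2/2)·N^2), where N is the 3×3 nilpotent shift.

After assembling e^{tJ} and conjugating by P, we get:

e^{tB} =
  [3*t^2*exp(-4*t)/2 + 5*t*exp(-4*t) + exp(-4*t), -t*exp(-4*t), -t^2*exp(-4*t)/2 - 2*t*exp(-4*t)]
  [-3*t^2*exp(-4*t)/2 - 8*t*exp(-4*t), t*exp(-4*t) + exp(-4*t), t^2*exp(-4*t)/2 + 3*t*exp(-4*t)]
  [9*t^2*exp(-4*t)/2 + 15*t*exp(-4*t), -3*t*exp(-4*t), -3*t^2*exp(-4*t)/2 - 6*t*exp(-4*t) + exp(-4*t)]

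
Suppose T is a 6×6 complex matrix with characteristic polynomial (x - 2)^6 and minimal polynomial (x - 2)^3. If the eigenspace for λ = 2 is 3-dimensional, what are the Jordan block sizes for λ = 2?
Block sizes for λ = 2: [3, 2, 1]

Step 1 — from the characteristic polynomial, algebraic multiplicity of λ = 2 is 6. From dim ker(T − (2)·I) = 3, there are exactly 3 Jordan blocks for λ = 2.
Step 2 — from the minimal polynomial, the factor (x − 2)^3 tells us the largest block for λ = 2 has size 3.
Step 3 — with total size 6, 3 blocks, and largest block 3, the block sizes (in nonincreasing order) are [3, 2, 1].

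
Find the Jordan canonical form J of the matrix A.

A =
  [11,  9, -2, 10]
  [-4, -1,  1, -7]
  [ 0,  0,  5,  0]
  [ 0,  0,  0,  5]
J_3(5) ⊕ J_1(5)

The characteristic polynomial is
  det(x·I − A) = x^4 - 20*x^3 + 150*x^2 - 500*x + 625 = (x - 5)^4

Eigenvalues and multiplicities (the geometric multiplicity of λ is n − rank(A − λI), which equals the number of Jordan blocks for λ):
  λ = 5: algebraic multiplicity = 4, geometric multiplicity = 2

Determining the block sizes for each eigenvalue:
  λ = 5: with am = 4 and gm = 2, the partition is not yet determined (e.g. several partitions of 4 into 2 parts exist). Let N = A − (5)·I. Computing rank(N^1) = 2, rank(N^2) = 1, rank(N^3) = 0; the number of blocks of size ≥ j is rank(N^{j−1}) − rank(N^j), giving [2, 1, 1]. So we have 1 block(s) of size 3, 1 block(s) of size 1 → block sizes [3, 1]

Assembling the blocks gives a Jordan form
J =
  [5, 1, 0, 0]
  [0, 5, 1, 0]
  [0, 0, 5, 0]
  [0, 0, 0, 5]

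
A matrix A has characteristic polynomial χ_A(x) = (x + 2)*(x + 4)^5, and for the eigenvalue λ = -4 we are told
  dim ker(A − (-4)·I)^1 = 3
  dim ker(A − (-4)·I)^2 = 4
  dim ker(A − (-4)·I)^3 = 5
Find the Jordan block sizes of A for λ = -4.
Block sizes for λ = -4: [3, 1, 1]

From the dimensions of kernels of powers, the number of Jordan blocks of size at least j is d_j − d_{j−1} where d_j = dim ker(N^j) (with d_0 = 0). Computing the differences gives [3, 1, 1].
The number of blocks of size exactly k is (#blocks of size ≥ k) − (#blocks of size ≥ k + 1), so the partition is: 2 block(s) of size 1, 1 block(s) of size 3.
In nonincreasing order the block sizes are [3, 1, 1].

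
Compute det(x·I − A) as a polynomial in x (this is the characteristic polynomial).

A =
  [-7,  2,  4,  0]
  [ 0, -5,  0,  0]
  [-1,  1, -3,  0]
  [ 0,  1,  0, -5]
x^4 + 20*x^3 + 150*x^2 + 500*x + 625

Expanding det(x·I − A) (e.g. by cofactor expansion or by noting that A is similar to its Jordan form J, which has the same characteristic polynomial as A) gives
  χ_A(x) = x^4 + 20*x^3 + 150*x^2 + 500*x + 625
which factors as (x + 5)^4. The eigenvalues (with algebraic multiplicities) are λ = -5 with multiplicity 4.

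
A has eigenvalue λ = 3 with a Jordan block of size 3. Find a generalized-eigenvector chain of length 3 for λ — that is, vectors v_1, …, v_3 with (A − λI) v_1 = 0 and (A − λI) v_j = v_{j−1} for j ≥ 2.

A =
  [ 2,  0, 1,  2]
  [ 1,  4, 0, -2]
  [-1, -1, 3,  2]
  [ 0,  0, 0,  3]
A Jordan chain for λ = 3 of length 3:
v_1 = (-1, 1, -1, 0)ᵀ
v_2 = (0, 1, -1, 0)ᵀ
v_3 = (0, 1, 0, 0)ᵀ

Let N = A − (3)·I. We want v_3 with N^3 v_3 = 0 but N^2 v_3 ≠ 0; then v_{j-1} := N · v_j for j = 3, …, 2.

Pick v_3 = (0, 1, 0, 0)ᵀ.
Then v_2 = N · v_3 = (0, 1, -1, 0)ᵀ.
Then v_1 = N · v_2 = (-1, 1, -1, 0)ᵀ.

Sanity check: (A − (3)·I) v_1 = (0, 0, 0, 0)ᵀ = 0. ✓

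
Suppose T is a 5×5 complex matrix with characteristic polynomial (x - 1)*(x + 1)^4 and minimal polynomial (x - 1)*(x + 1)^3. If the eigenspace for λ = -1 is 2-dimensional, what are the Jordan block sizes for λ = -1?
Block sizes for λ = -1: [3, 1]

Step 1 — from the characteristic polynomial, algebraic multiplicity of λ = -1 is 4. From dim ker(T − (-1)·I) = 2, there are exactly 2 Jordan blocks for λ = -1.
Step 2 — from the minimal polynomial, the factor (x + 1)^3 tells us the largest block for λ = -1 has size 3.
Step 3 — with total size 4, 2 blocks, and largest block 3, the block sizes (in nonincreasing order) are [3, 1].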